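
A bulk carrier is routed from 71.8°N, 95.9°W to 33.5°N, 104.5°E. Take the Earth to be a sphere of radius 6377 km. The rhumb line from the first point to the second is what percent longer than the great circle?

30.4%

Great circle: σ = 1.2868 rad → d_gc = Rσ = 8205.8 km
Rhumb: Δφ = -0.6685, Δλ = -2.7855, Δψ = -1.2103, q = Δφ/Δψ = 0.5523 → d_rh = R√(Δφ²+q²Δλ²) = 10696.7 km
Excess = (10696.7 − 8205.8) / 8205.8 = 2490.9 / 8205.8 = 30.36% ≈ 30.4%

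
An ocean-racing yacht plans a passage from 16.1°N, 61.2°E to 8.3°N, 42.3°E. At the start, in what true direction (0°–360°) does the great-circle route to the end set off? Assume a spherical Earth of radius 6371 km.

N = sin Δλ·cos φ₂ = -0.3205;  D = cos φ₁ sin φ₂ − sin φ₁ cos φ₂ cos Δλ = -0.1209
initial course = atan2(N, D) = 249.33°

249.3°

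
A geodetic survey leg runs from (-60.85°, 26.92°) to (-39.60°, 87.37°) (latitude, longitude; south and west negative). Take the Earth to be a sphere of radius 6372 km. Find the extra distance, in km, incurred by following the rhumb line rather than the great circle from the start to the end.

Great circle: cos σ = sin φ₁ sin φ₂ + cos φ₁ cos φ₂ cos Δλ,  σ = 0.7351 rad → d_gc = 4683.8 km
Rhumb line: Δψ = +0.5932, q = Δφ/Δψ = 0.6252, d_rh = R√(Δφ²+q²Δλ²) = 4822.1 km
Excess = 4822.1 − 4683.8 = 138.3 ≈ 138 km

138 km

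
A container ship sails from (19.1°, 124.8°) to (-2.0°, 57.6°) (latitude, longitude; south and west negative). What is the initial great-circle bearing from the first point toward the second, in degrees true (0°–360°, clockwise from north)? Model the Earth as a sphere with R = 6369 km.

N = sin Δλ·cos φ₂ = -0.9213;  D = cos φ₁ sin φ₂ − sin φ₁ cos φ₂ cos Δλ = -0.1597
initial course = atan2(N, D) = 260.17°

260.2°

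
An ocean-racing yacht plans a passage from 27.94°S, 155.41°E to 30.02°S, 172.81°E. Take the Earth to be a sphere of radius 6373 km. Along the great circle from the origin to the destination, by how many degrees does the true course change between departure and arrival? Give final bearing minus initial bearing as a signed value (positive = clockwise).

At departure: θ₁ = atan2(sin Δλ cos φ₂, cos φ₁ sin φ₂ − sin φ₁ cos φ₂ cos Δλ) = 101.96°
At arrival: θ₂ = atan2(sin Δλ cos φ₁, −cos φ₂ sin φ₁ + sin φ₂ cos φ₁ cos Δλ) = 93.48°
Δθ = θ₂ − θ₁ = -8.5°

-8.5°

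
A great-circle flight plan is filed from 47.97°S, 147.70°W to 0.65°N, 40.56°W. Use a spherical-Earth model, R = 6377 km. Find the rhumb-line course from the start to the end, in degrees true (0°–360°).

Meridional parts: M(φ₁)=-0.9567, M(φ₂)=+0.0113 → ΔM = +0.9680;  Δλ = +1.8699 rad
tan C = Δλ / ΔM = +1.9317 → C = 62.63°

62.6°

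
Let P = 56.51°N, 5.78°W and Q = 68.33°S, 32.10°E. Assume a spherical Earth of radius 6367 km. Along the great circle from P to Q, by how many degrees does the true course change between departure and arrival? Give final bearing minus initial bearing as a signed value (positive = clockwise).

At departure: θ₁ = atan2(sin Δλ cos φ₂, cos φ₁ sin φ₂ − sin φ₁ cos φ₂ cos Δλ) = 163.30°
At arrival: θ₂ = atan2(sin Δλ cos φ₁, −cos φ₂ sin φ₁ + sin φ₂ cos φ₁ cos Δλ) = 154.57°
Δθ = θ₂ − θ₁ = -8.7°

-8.7°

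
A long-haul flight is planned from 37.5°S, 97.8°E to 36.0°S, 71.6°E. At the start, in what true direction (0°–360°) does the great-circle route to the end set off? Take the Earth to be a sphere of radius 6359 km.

266.1°

θ = atan2( sin Δλ·cos φ₂ ,  cos φ₁ sin φ₂ − sin φ₁ cos φ₂ cos Δλ )
  = atan2(-0.3572, -0.0244) = 266.09°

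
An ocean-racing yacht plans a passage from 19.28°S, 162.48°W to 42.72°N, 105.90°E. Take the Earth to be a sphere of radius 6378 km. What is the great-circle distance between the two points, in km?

11588 km

cos σ = sin φ₁ sin φ₂ + cos φ₁ cos φ₂ cos Δλ
      = sin(-19.28°)sin(42.72°) + cos(-19.28°)cos(42.72°)cos(-91.62°) = -0.2436
σ = 104.100° → d = Rσ = 6378·1.81688 = 11588 km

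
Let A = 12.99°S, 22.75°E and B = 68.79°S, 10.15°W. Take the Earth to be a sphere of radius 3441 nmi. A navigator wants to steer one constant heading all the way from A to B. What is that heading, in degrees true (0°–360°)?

Meridional parts: M(φ₁)=-0.2287, M(φ₂)=-1.6754 → ΔM = -1.4467;  Δλ = -0.5742 rad
tan C = Δλ / ΔM = +0.3969 → C = 201.65°

201.6°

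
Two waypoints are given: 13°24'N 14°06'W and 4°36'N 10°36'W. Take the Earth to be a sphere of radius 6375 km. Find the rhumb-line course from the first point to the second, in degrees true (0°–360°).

Meridional parts: M(φ₁)=+0.2360, M(φ₂)=+0.0804 → ΔM = -0.1557;  Δλ = +0.0611 rad
tan C = Δλ / ΔM = -0.3924 → C = 158.57°

158.6°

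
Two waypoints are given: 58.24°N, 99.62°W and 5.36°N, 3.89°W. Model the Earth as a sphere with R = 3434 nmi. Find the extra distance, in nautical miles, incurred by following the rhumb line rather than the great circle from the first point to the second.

245 nmi

Great circle: cos σ = sin φ₁ sin φ₂ + cos φ₁ cos φ₂ cos Δλ,  σ = 1.5437 rad → d_gc = 5301.0 nmi
Rhumb line: Δψ = -1.1634, q = Δφ/Δψ = 0.7933, d_rh = R√(Δφ²+q²Δλ²) = 5546.3 nmi
Excess = 5546.3 − 5301.0 = 245.3 ≈ 245 nmi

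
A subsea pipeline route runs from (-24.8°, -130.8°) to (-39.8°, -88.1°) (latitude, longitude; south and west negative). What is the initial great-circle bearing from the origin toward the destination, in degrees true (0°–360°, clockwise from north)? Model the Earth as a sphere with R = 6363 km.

N = sin Δλ·cos φ₂ = +0.5210;  D = cos φ₁ sin φ₂ − sin φ₁ cos φ₂ cos Δλ = -0.3442
initial course = atan2(N, D) = 123.45°

123.5°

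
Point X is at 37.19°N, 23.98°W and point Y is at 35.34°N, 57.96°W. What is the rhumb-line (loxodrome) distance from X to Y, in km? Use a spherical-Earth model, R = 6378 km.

Rhumb course C = atan2(Δλ, Δψ) with Δψ = ln[tan(π/4+φ₂/2)/tan(π/4+φ₁/2)] = -0.0400, Δλ = -0.5931 → C = 266.14°
d = R·|Δφ| / |cos C| = 6378·0.03229 / 0.06738 = 3057 km

3057 km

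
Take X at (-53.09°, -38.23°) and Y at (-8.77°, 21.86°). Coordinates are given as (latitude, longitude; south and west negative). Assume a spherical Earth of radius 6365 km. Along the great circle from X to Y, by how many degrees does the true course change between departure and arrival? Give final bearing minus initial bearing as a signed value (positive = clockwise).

-35.6°

Initial bearing θ₁ = atan2(sin Δλ cos φ₂, cos φ₁ sin φ₂ − sin φ₁ cos φ₂ cos Δλ) = 70.55°
Final bearing θ₂ = (initial bearing from the destination back to the start) + 180° = 34.96°
Δθ = θ₂ − θ₁ = -35.6°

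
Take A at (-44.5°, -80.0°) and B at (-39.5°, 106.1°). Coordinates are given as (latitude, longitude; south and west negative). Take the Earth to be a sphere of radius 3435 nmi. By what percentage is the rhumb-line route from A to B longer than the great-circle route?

Great circle: σ = 1.6724 rad → d_gc = Rσ = 5744.6 nmi
Rhumb: Δφ = +0.0873, Δλ = -3.0351, Δψ = +0.1175, q = Δφ/Δψ = 0.7425 → d_rh = R√(Δφ²+q²Δλ²) = 7747.1 nmi
Excess = (7747.1 − 5744.6) / 5744.6 = 2002.5 / 5744.6 = 34.86% ≈ 34.9%

34.9%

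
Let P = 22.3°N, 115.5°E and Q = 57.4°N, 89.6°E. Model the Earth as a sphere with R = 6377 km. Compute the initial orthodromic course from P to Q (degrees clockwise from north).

θ = atan2( sin Δλ·cos φ₂ ,  cos φ₁ sin φ₂ − sin φ₁ cos φ₂ cos Δλ )
  = atan2(-0.2353, +0.5955) = 338.44°

338.4°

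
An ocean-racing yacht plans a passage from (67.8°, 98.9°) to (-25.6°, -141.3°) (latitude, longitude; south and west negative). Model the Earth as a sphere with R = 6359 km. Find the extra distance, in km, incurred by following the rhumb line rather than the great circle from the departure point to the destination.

818 km

Great circle: cos σ = sin φ₁ sin φ₂ + cos φ₁ cos φ₂ cos Δλ,  σ = 2.1766 rad → d_gc = 13840.8 km
Rhumb line: Δψ = -2.0911, q = Δφ/Δψ = 0.7796, d_rh = R√(Δφ²+q²Δλ²) = 14659.0 km
Excess = 14659.0 − 13840.8 = 818.2 ≈ 818 km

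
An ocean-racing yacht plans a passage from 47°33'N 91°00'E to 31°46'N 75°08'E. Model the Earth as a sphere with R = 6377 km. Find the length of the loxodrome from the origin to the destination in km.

2215 km

Δψ = ln[tan(π/4+φ₂/2)/tan(π/4+φ₁/2)] = -0.3605;  Δφ = -0.2755 rad,  Δλ = -0.2769 rad
q = Δφ/Δψ = 0.7640
d = R·√(Δφ² + q²Δλ²) = 6377·0.34735 = 2215 km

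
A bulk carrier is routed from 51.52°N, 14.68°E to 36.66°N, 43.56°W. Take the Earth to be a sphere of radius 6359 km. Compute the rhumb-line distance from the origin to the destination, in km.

4891 km

Rhumb course C = atan2(Δλ, Δψ) with Δψ = ln[tan(π/4+φ₂/2)/tan(π/4+φ₁/2)] = -0.3641, Δλ = -1.0165 → C = 250.30°
d = R·|Δφ| / |cos C| = 6359·0.25936 / 0.33718 = 4891 km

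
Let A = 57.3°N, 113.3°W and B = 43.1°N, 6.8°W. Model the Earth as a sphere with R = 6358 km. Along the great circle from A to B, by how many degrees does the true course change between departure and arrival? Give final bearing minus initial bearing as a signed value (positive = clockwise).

Initial bearing θ₁ = atan2(sin Δλ cos φ₂, cos φ₁ sin φ₂ − sin φ₁ cos φ₂ cos Δλ) = 52.17°
Final bearing θ₂ = (initial bearing from the destination back to the start) + 180° = 144.24°
Δθ = θ₂ − θ₁ = +92.1°

+92.1°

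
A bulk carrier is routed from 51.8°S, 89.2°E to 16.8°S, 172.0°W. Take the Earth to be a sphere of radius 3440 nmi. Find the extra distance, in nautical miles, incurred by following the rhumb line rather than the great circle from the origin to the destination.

261 nmi

Great circle: cos σ = sin φ₁ sin φ₂ + cos φ₁ cos φ₂ cos Δλ,  σ = 1.4338 rad → d_gc = 4932.3 nmi
Rhumb line: Δψ = +0.7630, q = Δφ/Δψ = 0.8006, d_rh = R√(Δφ²+q²Δλ²) = 5193.3 nmi
Excess = 5193.3 − 4932.3 = 261.0 ≈ 261 nmi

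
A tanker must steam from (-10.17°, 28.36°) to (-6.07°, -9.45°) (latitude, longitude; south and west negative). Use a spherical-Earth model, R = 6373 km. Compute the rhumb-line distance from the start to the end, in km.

Rhumb course C = atan2(Δλ, Δψ) with Δψ = ln[tan(π/4+φ₂/2)/tan(π/4+φ₁/2)] = +0.0723, Δλ = -0.6599 → C = 276.25°
d = R·|Δφ| / |cos C| = 6373·0.07156 / 0.10891 = 4187 km

4187 km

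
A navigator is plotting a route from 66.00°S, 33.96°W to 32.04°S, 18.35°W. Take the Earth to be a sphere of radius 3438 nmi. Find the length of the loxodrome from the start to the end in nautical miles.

2119 nmi

Rhumb course C = atan2(Δλ, Δψ) with Δψ = ln[tan(π/4+φ₂/2)/tan(π/4+φ₁/2)] = +0.9577, Δλ = +0.2724 → C = 15.88°
d = R·|Δφ| / |cos C| = 3438·0.59271 / 0.96184 = 2119 nmi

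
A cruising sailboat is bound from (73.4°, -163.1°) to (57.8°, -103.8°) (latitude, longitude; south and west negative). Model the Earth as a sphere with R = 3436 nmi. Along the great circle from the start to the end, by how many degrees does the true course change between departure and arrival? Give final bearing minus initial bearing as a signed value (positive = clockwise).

At departure: θ₁ = atan2(sin Δλ cos φ₂, cos φ₁ sin φ₂ − sin φ₁ cos φ₂ cos Δλ) = 92.37°
At arrival: θ₂ = atan2(sin Δλ cos φ₁, −cos φ₂ sin φ₁ + sin φ₂ cos φ₁ cos Δλ) = 147.61°
Δθ = θ₂ − θ₁ = +55.2°

+55.2°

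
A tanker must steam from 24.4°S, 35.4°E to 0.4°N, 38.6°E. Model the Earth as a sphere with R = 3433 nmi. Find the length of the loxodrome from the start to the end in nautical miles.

Rhumb course C = atan2(Δλ, Δψ) with Δψ = ln[tan(π/4+φ₂/2)/tan(π/4+φ₁/2)] = +0.4463, Δλ = +0.0559 → C = 7.13°
d = R·|Δφ| / |cos C| = 3433·0.43284 / 0.99226 = 1498 nmi

1498 nmi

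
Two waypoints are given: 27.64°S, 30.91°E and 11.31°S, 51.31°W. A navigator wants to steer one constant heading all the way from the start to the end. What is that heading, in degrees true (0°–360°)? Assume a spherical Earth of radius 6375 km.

Δψ = ln[tan(π/4+φ₂/2)/tan(π/4+φ₁/2)] = +0.3036
Δλ = -1.4350 rad (taken the short way round)
course = atan2(Δλ, Δψ) = 281.95°

281.9°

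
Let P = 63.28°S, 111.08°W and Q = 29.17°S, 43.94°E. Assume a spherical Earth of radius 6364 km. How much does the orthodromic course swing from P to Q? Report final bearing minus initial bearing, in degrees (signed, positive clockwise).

Initial bearing θ₁ = atan2(sin Δλ cos φ₂, cos φ₁ sin φ₂ − sin φ₁ cos φ₂ cos Δλ) = 158.29°
Final bearing θ₂ = (initial bearing from the destination back to the start) + 180° = 10.98°
Δθ = θ₂ − θ₁ = -147.3°

-147.3°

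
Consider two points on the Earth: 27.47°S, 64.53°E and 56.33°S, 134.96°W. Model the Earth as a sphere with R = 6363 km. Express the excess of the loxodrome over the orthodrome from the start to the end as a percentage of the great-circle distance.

26.5%

Great circle: σ = 1.6507 rad → d_gc = Rσ = 10503.4 km
Rhumb: Δφ = -0.5037, Δλ = +2.8014, Δψ = -0.6965, q = Δφ/Δψ = 0.7232 → d_rh = R√(Δφ²+q²Δλ²) = 13284.5 km
Excess = (13284.5 − 10503.4) / 10503.4 = 2781.1 / 10503.4 = 26.48% ≈ 26.5%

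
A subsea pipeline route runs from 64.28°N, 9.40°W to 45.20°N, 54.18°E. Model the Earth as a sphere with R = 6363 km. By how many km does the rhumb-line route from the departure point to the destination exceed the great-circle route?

159 km

Great circle: cos σ = sin φ₁ sin φ₂ + cos φ₁ cos φ₂ cos Δλ,  σ = 0.6836 rad → d_gc = 4349.5 km
Rhumb line: Δψ = -0.5908, q = Δφ/Δψ = 0.5637, d_rh = R√(Δφ²+q²Δλ²) = 4508.9 km
Excess = 4508.9 − 4349.5 = 159.4 ≈ 159 km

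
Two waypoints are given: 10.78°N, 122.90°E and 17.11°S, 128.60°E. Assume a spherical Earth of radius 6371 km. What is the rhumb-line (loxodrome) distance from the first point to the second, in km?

3164 km

Rhumb course C = atan2(Δλ, Δψ) with Δψ = ln[tan(π/4+φ₂/2)/tan(π/4+φ₁/2)] = -0.4924, Δλ = +0.0995 → C = 168.58°
d = R·|Δφ| / |cos C| = 6371·0.48677 / 0.98020 = 3164 km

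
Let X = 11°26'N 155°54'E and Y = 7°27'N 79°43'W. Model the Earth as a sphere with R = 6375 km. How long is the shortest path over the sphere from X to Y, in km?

13524 km

Haversine: a = sin²(Δφ/2)+cos φ₁ cos φ₂ sin²(Δλ/2) = 0.76157;  σ = 2·atan2(√a,√(1−a))
σ = 121.543° → d = Rσ = 6375·2.12133 = 13524 km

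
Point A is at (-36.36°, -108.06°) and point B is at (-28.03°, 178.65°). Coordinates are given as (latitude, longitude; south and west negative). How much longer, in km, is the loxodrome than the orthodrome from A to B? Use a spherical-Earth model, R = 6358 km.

151 km

Great circle: cos σ = sin φ₁ sin φ₂ + cos φ₁ cos φ₂ cos Δλ,  σ = 1.0667 rad → d_gc = 6782.3 km
Rhumb line: Δψ = +0.1721, q = Δφ/Δψ = 0.8449, d_rh = R√(Δφ²+q²Δλ²) = 6933.4 km
Excess = 6933.4 − 6782.3 = 151.1 ≈ 151 km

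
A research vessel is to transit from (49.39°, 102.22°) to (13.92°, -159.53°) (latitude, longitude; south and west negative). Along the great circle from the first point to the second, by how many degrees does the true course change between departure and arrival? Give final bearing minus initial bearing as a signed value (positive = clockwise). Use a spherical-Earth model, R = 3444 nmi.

+65.0°

At departure: θ₁ = atan2(sin Δλ cos φ₂, cos φ₁ sin φ₂ − sin φ₁ cos φ₂ cos Δλ) = 74.73°
At arrival: θ₂ = atan2(sin Δλ cos φ₁, −cos φ₂ sin φ₁ + sin φ₂ cos φ₁ cos Δλ) = 139.69°
Δθ = θ₂ − θ₁ = +65.0°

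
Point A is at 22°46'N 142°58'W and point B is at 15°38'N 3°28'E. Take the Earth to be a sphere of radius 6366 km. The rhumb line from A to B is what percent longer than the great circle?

Great circle: σ = 2.2596 rad → d_gc = Rσ = 14384.6 km
Rhumb: Δφ = -0.1245, Δλ = +2.5557, Δψ = -0.1319, q = Δφ/Δψ = 0.9436 → d_rh = R√(Δφ²+q²Δλ²) = 15373.0 km
Excess = (15373.0 − 14384.6) / 14384.6 = 988.4 / 14384.6 = 6.87% ≈ 6.9%

6.9%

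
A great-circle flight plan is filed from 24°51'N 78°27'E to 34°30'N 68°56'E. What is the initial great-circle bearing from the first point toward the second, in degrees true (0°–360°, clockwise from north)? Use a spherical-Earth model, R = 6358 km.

321.7°

N = sin Δλ·cos φ₂ = -0.1363;  D = cos φ₁ sin φ₂ − sin φ₁ cos φ₂ cos Δλ = +0.1724
initial course = atan2(N, D) = 321.68°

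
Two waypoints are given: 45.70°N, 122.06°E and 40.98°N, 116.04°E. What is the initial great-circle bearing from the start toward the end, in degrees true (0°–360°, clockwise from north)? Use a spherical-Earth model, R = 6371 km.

225.0°

N = sin Δλ·cos φ₂ = -0.0792;  D = cos φ₁ sin φ₂ − sin φ₁ cos φ₂ cos Δλ = -0.0793
initial course = atan2(N, D) = 224.95°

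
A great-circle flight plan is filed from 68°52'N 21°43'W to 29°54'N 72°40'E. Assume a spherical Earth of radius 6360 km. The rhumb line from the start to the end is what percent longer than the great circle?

7.8%

Great circle: σ = 1.1140 rad → d_gc = Rσ = 7085.1 km
Rhumb: Δφ = -0.6801, Δλ = +1.6473, Δψ = -1.1318, q = Δφ/Δψ = 0.6009 → d_rh = R√(Δφ²+q²Δλ²) = 7638.2 km
Excess = (7638.2 − 7085.1) / 7085.1 = 553.1 / 7085.1 = 7.81% ≈ 7.8%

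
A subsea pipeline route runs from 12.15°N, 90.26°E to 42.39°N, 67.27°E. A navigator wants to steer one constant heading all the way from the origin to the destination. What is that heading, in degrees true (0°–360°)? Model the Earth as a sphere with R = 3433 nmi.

326.4°

Δψ = ln[tan(π/4+φ₂/2)/tan(π/4+φ₁/2)] = +0.6047
Δλ = -0.4013 rad (taken the short way round)
course = atan2(Δλ, Δψ) = 326.43°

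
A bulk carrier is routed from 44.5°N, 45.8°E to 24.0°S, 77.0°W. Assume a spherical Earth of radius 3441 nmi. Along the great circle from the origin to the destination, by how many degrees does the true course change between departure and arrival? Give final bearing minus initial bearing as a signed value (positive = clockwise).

Initial bearing θ₁ = atan2(sin Δλ cos φ₂, cos φ₁ sin φ₂ − sin φ₁ cos φ₂ cos Δλ) = 274.23°
Final bearing θ₂ = (initial bearing from the destination back to the start) + 180° = 231.13°
Δθ = θ₂ − θ₁ = -43.1°

-43.1°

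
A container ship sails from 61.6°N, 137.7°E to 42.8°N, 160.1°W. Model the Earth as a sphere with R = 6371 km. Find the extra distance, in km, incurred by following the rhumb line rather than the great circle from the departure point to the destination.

Great circle: cos σ = sin φ₁ sin φ₂ + cos φ₁ cos φ₂ cos Δλ,  σ = 0.7068 rad → d_gc = 4503.2 km
Rhumb line: Δψ = -0.5461, q = Δφ/Δψ = 0.6008, d_rh = R√(Δφ²+q²Δλ²) = 4651.6 km
Excess = 4651.6 − 4503.2 = 148.4 ≈ 148 km

148 km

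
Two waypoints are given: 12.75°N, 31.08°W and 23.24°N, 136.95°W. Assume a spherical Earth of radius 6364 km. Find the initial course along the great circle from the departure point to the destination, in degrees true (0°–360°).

296.5°

N = sin Δλ·cos φ₂ = -0.8838;  D = cos φ₁ sin φ₂ − sin φ₁ cos φ₂ cos Δλ = +0.4403
initial course = atan2(N, D) = 296.48°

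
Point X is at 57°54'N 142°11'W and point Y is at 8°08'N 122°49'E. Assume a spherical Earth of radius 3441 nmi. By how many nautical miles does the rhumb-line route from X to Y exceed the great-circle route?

244 nmi

Great circle: cos σ = sin φ₁ sin φ₂ + cos φ₁ cos φ₂ cos Δλ,  σ = 1.4967 rad → d_gc = 5150.24 nmi
Rhumb line: Δψ = -1.1034, q = Δφ/Δψ = 0.7872, d_rh = R√(Δφ²+q²Δλ²) = 5394.73 nmi
Excess = 5394.73 − 5150.24 = 244.49 ≈ 244 nmi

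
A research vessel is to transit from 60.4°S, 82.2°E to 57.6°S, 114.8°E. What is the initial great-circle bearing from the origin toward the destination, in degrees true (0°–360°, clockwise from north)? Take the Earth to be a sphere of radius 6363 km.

94.9°

θ = atan2( sin Δλ·cos φ₂ ,  cos φ₁ sin φ₂ − sin φ₁ cos φ₂ cos Δλ )
  = atan2(+0.2887, -0.0246) = 94.86°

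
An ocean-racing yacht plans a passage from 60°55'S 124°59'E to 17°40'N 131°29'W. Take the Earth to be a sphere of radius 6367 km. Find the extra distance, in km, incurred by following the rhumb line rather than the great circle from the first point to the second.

457 km

Great circle: cos σ = sin φ₁ sin φ₂ + cos φ₁ cos φ₂ cos Δλ,  σ = 1.9537 rad → d_gc = 12439.1 km
Rhumb line: Δψ = +1.6628, q = Δφ/Δψ = 0.8249, d_rh = R√(Δφ²+q²Δλ²) = 12896.5 km
Excess = 12896.5 − 12439.1 = 457.4 ≈ 457 km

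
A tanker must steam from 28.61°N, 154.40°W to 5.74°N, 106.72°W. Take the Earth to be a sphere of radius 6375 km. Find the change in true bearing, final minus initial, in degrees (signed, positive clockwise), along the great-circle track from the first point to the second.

At departure: θ₁ = atan2(sin Δλ cos φ₂, cos φ₁ sin φ₂ − sin φ₁ cos φ₂ cos Δλ) = 107.57°
At arrival: θ₂ = atan2(sin Δλ cos φ₁, −cos φ₂ sin φ₁ + sin φ₂ cos φ₁ cos Δλ) = 122.74°
Δθ = θ₂ − θ₁ = +15.2°

+15.2°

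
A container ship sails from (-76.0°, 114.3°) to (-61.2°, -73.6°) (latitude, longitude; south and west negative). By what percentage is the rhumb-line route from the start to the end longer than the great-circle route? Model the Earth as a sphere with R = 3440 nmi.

Great circle: σ = 0.7454 rad → d_gc = Rσ = 2564.1 nmi
Rhumb: Δφ = +0.2583, Δλ = +3.0037, Δψ = +0.7377, q = Δφ/Δψ = 0.3502 → d_rh = R√(Δφ²+q²Δλ²) = 3725.6 nmi
Excess = (3725.6 − 2564.1) / 2564.1 = 1161.5 / 2564.1 = 45.30% ≈ 45.3%

45.3%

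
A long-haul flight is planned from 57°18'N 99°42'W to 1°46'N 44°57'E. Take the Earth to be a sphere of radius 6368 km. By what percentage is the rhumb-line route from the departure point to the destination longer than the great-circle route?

13.3%

Great circle: σ = 1.9982 rad → d_gc = Rσ = 12724.4 km
Rhumb: Δφ = -0.9692, Δλ = +2.5246, Δψ = -1.1955, q = Δφ/Δψ = 0.8107 → d_rh = R√(Δφ²+q²Δλ²) = 14421.7 km
Excess = (14421.7 − 12724.4) / 12724.4 = 1697.3 / 12724.4 = 13.34% ≈ 13.3%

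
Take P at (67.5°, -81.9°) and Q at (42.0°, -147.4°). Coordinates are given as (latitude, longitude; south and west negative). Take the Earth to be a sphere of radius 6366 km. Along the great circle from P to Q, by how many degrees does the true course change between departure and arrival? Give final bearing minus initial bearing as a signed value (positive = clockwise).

Initial bearing θ₁ = atan2(sin Δλ cos φ₂, cos φ₁ sin φ₂ − sin φ₁ cos φ₂ cos Δλ) = 267.57°
Final bearing θ₂ = (initial bearing from the destination back to the start) + 180° = 210.96°
Δθ = θ₂ − θ₁ = -56.6°

-56.6°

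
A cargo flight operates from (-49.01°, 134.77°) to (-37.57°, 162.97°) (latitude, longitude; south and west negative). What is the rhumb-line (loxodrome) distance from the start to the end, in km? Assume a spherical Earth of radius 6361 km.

2600 km

Δψ = ln[tan(π/4+φ₂/2)/tan(π/4+φ₁/2)] = +0.2756;  Δφ = +0.1997 rad,  Δλ = +0.4922 rad
q = Δφ/Δψ = 0.7245
d = R·√(Δφ² + q²Δλ²) = 6361·0.40869 = 2600 km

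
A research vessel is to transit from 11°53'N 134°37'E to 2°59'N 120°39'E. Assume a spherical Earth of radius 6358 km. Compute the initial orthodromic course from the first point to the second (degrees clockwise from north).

θ = atan2( sin Δλ·cos φ₂ ,  cos φ₁ sin φ₂ − sin φ₁ cos φ₂ cos Δλ )
  = atan2(-0.2410, -0.1486) = 238.34°

238.3°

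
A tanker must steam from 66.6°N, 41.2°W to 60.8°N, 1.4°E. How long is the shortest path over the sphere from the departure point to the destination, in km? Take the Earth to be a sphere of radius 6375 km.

2148 km

Haversine: a = sin²(Δφ/2)+cos φ₁ cos φ₂ sin²(Δλ/2) = 0.02813;  σ = 2·atan2(√a,√(1−a))
σ = 19.309° → d = Rσ = 6375·0.33701 = 2148 km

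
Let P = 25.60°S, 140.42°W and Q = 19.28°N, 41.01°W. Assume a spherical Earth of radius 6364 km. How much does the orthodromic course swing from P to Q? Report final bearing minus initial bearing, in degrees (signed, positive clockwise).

-8.0°

At departure: θ₁ = atan2(sin Δλ cos φ₂, cos φ₁ sin φ₂ − sin φ₁ cos φ₂ cos Δλ) = 76.06°
At arrival: θ₂ = atan2(sin Δλ cos φ₁, −cos φ₂ sin φ₁ + sin φ₂ cos φ₁ cos Δλ) = 68.02°
Δθ = θ₂ − θ₁ = -8.0°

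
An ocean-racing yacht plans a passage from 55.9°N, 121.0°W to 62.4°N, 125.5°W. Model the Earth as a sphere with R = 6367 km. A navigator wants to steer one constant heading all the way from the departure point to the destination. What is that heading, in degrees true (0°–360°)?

Meridional parts: M(φ₁)=+1.1819, M(φ₂)=+1.4040 → ΔM = +0.2220;  Δλ = -0.0785 rad
tan C = Δλ / ΔM = -0.3537 → C = 340.52°

340.5°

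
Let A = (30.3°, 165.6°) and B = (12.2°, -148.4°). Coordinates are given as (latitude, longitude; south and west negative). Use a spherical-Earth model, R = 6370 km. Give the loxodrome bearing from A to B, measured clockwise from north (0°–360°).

Δψ = ln[tan(π/4+φ₂/2)/tan(π/4+φ₁/2)] = -0.3408
Δλ = +0.8029 rad (taken the short way round)
course = atan2(Δλ, Δψ) = 113.00°

113.0°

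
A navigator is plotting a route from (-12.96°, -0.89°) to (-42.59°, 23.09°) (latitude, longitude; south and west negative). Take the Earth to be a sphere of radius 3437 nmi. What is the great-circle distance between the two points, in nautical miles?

Haversine: a = sin²(Δφ/2)+cos φ₁ cos φ₂ sin²(Δλ/2) = 0.09634;  σ = 2·atan2(√a,√(1−a))
σ = 36.166° → d = Rσ = 3437·0.63122 = 2169 nmi

2169 nmi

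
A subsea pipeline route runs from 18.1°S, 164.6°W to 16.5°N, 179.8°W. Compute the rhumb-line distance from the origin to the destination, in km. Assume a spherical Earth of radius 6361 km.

4185 km

Δψ = ln[tan(π/4+φ₂/2)/tan(π/4+φ₁/2)] = +0.6133;  Δφ = +0.6039 rad,  Δλ = -0.2653 rad
q = Δφ/Δψ = 0.9846
d = R·√(Δφ² + q²Δλ²) = 6361·0.65795 = 4185 km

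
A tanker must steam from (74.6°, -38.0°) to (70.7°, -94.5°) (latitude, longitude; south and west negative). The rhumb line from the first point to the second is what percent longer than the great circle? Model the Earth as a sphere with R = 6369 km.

Great circle: σ = 0.2896 rad → d_gc = Rσ = 1844.5 km
Rhumb: Δφ = -0.0681, Δλ = -0.9861, Δψ = -0.2292, q = Δφ/Δψ = 0.2970 → d_rh = R√(Δφ²+q²Δλ²) = 1914.8 km
Excess = (1914.8 − 1844.5) / 1844.5 = 70.3 / 1844.5 = 3.81% ≈ 3.8%

3.8%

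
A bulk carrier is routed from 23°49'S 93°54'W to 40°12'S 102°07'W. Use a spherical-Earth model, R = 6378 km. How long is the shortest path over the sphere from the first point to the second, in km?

1979 km

Haversine: a = sin²(Δφ/2)+cos φ₁ cos φ₂ sin²(Δλ/2) = 0.02389;  σ = 2·atan2(√a,√(1−a))
σ = 17.782° → d = Rσ = 6378·0.31036 = 1979 km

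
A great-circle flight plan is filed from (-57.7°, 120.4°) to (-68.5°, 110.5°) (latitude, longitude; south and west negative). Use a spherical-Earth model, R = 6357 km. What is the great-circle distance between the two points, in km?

1293 km

Haversine: a = sin²(Δφ/2)+cos φ₁ cos φ₂ sin²(Δλ/2) = 0.01031;  σ = 2·atan2(√a,√(1−a))
σ = 11.658° → d = Rσ = 6357·0.20347 = 1293 km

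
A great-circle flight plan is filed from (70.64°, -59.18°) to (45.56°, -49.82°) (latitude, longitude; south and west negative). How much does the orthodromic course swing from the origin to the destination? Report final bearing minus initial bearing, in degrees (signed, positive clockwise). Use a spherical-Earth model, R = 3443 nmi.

+8.1°

At departure: θ₁ = atan2(sin Δλ cos φ₂, cos φ₁ sin φ₂ − sin φ₁ cos φ₂ cos Δλ) = 164.66°
At arrival: θ₂ = atan2(sin Δλ cos φ₁, −cos φ₂ sin φ₁ + sin φ₂ cos φ₁ cos Δλ) = 172.80°
Δθ = θ₂ − θ₁ = +8.1°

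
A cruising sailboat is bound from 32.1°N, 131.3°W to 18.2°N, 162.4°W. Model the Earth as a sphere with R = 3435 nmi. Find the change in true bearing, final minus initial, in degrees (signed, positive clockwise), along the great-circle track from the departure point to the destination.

At departure: θ₁ = atan2(sin Δλ cos φ₂, cos φ₁ sin φ₂ − sin φ₁ cos φ₂ cos Δλ) = 251.13°
At arrival: θ₂ = atan2(sin Δλ cos φ₁, −cos φ₂ sin φ₁ + sin φ₂ cos φ₁ cos Δλ) = 237.55°
Δθ = θ₂ − θ₁ = -13.6°

-13.6°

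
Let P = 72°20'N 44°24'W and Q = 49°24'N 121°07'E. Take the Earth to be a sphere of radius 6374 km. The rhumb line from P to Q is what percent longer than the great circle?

Great circle: σ = 1.0095 rad → d_gc = Rσ = 6434.9 km
Rhumb: Δφ = -0.4003, Δλ = +2.8888, Δψ = -0.8672, q = Δφ/Δψ = 0.4615 → d_rh = R√(Δφ²+q²Δλ²) = 8873.1 km
Excess = (8873.1 − 6434.9) / 6434.9 = 2438.2 / 6434.9 = 37.89% ≈ 37.9%

37.9%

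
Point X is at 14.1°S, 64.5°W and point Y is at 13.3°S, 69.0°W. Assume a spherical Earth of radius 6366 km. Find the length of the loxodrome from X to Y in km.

Rhumb course C = atan2(Δλ, Δψ) with Δψ = ln[tan(π/4+φ₂/2)/tan(π/4+φ₁/2)] = +0.0144, Δλ = -0.0785 → C = 280.37°
d = R·|Δφ| / |cos C| = 6366·0.01396 / 0.18000 = 494 km

494 km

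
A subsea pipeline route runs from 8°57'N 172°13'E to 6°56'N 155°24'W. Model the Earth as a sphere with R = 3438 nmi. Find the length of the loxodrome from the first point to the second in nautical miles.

Δψ = ln[tan(π/4+φ₂/2)/tan(π/4+φ₁/2)] = -0.0355;  Δφ = -0.0352 rad,  Δλ = +0.5652 rad
q = Δφ/Δψ = 0.9904
d = R·√(Δφ² + q²Δλ²) = 3438·0.56085 = 1928 nmi

1928 nmi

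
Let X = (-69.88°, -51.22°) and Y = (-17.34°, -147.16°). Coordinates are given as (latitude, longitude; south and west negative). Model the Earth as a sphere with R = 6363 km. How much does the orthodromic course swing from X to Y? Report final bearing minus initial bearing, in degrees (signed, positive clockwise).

+81.0°

At departure: θ₁ = atan2(sin Δλ cos φ₂, cos φ₁ sin φ₂ − sin φ₁ cos φ₂ cos Δλ) = 258.38°
At arrival: θ₂ = atan2(sin Δλ cos φ₁, −cos φ₂ sin φ₁ + sin φ₂ cos φ₁ cos Δλ) = 339.33°
Δθ = θ₂ − θ₁ = +81.0°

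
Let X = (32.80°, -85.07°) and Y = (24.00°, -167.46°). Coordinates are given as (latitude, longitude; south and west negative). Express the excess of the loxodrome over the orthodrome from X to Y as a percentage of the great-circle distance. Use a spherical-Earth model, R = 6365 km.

2.4%

Great circle: σ = 1.2429 rad → d_gc = Rσ = 7911.2 km
Rhumb: Δφ = -0.1536, Δλ = -1.4380, Δψ = -0.1749, q = Δφ/Δψ = 0.8783 → d_rh = R√(Δφ²+q²Δλ²) = 8097.8 km
Excess = (8097.8 − 7911.2) / 7911.2 = 186.6 / 7911.2 = 2.36% ≈ 2.4%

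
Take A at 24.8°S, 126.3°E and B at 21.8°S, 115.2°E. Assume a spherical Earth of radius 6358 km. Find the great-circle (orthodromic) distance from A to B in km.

1179 km

Haversine: a = sin²(Δφ/2)+cos φ₁ cos φ₂ sin²(Δλ/2) = 0.00857;  σ = 2·atan2(√a,√(1−a))
σ = 10.623° → d = Rσ = 6358·0.18540 = 1179 km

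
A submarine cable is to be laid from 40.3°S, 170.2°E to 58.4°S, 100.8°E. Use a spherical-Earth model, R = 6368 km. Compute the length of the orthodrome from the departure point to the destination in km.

Haversine: a = sin²(Δφ/2)+cos φ₁ cos φ₂ sin²(Δλ/2) = 0.15425;  σ = 2·atan2(√a,√(1−a))
σ = 46.252° → d = Rσ = 6368·0.80724 = 5141 km

5141 km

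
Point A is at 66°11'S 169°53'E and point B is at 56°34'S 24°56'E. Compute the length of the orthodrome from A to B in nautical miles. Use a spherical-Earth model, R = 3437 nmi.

Haversine: a = sin²(Δφ/2)+cos φ₁ cos φ₂ sin²(Δλ/2) = 0.20934;  σ = 2·atan2(√a,√(1−a))
σ = 54.456° → d = Rσ = 3437·0.95044 = 3267 nmi

3267 nmi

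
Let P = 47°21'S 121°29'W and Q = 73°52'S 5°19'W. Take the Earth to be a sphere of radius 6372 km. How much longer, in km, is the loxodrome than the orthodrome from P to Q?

878 km

Great circle: cos σ = sin φ₁ sin φ₂ + cos φ₁ cos φ₂ cos Δλ,  σ = 0.8976 rad → d_gc = 5719.26 km
Rhumb line: Δψ = -1.0132, q = Δφ/Δψ = 0.4568, d_rh = R√(Δφ²+q²Δλ²) = 6596.80 km
Excess = 6596.80 − 5719.26 = 877.54 ≈ 878 km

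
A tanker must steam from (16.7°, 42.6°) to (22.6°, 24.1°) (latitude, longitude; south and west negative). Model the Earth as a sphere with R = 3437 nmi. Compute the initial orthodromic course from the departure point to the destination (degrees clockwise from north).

291.7°

N = sin Δλ·cos φ₂ = -0.2929;  D = cos φ₁ sin φ₂ − sin φ₁ cos φ₂ cos Δλ = +0.1165
initial course = atan2(N, D) = 291.69°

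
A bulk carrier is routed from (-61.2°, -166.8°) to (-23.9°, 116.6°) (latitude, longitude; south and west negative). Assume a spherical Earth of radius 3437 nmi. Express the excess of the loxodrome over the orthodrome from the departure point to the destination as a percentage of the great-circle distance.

Great circle: σ = 1.0961 rad → d_gc = Rσ = 3767.2 nmi
Rhumb: Δφ = +0.6510, Δλ = -1.3369, Δψ = +0.9298, q = Δφ/Δψ = 0.7001 → d_rh = R√(Δφ²+q²Δλ²) = 3918.7 nmi
Excess = (3918.7 − 3767.2) / 3767.2 = 151.5 / 3767.2 = 4.02% ≈ 4.0%

4.0%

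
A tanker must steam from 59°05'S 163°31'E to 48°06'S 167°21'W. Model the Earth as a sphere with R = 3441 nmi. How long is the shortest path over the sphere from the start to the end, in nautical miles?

cos σ = sin φ₁ sin φ₂ + cos φ₁ cos φ₂ cos Δλ
      = sin(-59.08°)sin(-48.10°) + cos(-59.08°)cos(-48.10°)cos(29.13°) = 0.9383
σ = 20.236° → d = Rσ = 3441·0.35319 = 1215 nmi

1215 nmi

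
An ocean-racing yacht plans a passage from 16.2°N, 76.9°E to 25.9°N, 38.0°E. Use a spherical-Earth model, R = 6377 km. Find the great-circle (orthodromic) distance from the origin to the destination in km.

4165 km

cos σ = sin φ₁ sin φ₂ + cos φ₁ cos φ₂ cos Δλ
      = sin(16.20°)sin(25.90°) + cos(16.20°)cos(25.90°)cos(-38.90°) = 0.7941
σ = 37.426° → d = Rσ = 6377·0.65320 = 4165 km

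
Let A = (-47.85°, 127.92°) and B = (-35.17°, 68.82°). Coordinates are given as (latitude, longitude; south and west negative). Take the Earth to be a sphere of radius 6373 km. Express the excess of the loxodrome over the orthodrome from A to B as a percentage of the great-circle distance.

Great circle: σ = 0.7831 rad → d_gc = Rσ = 4990.5 km
Rhumb: Δφ = +0.2213, Δλ = -1.0315, Δψ = +0.2971, q = Δφ/Δψ = 0.7449 → d_rh = R√(Δφ²+q²Δλ²) = 5095.8 km
Excess = (5095.8 − 4990.5) / 4990.5 = 105.3 / 4990.5 = 2.11% ≈ 2.1%

2.1%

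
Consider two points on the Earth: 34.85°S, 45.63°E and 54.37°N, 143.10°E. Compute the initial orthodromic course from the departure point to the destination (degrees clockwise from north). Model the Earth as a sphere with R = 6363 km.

N = sin Δλ·cos φ₂ = +0.5776;  D = cos φ₁ sin φ₂ − sin φ₁ cos φ₂ cos Δλ = +0.6237
initial course = atan2(N, D) = 42.80°

42.8°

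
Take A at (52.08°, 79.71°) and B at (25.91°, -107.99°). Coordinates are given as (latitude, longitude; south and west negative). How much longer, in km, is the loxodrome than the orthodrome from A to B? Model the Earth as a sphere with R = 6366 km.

Great circle: cos σ = sin φ₁ sin φ₂ + cos φ₁ cos φ₂ cos Δλ,  σ = 1.7753 rad → d_gc = 11301.7 km
Rhumb line: Δψ = -0.6000, q = Δφ/Δψ = 0.7613, d_rh = R√(Δφ²+q²Δλ²) = 14861.4 km
Excess = 14861.4 − 11301.7 = 3559.7 ≈ 3560 km

3560 km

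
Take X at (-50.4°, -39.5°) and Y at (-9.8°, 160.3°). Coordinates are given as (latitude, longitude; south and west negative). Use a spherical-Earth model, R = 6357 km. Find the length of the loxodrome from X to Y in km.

15492 km

Δψ = ln[tan(π/4+φ₂/2)/tan(π/4+φ₁/2)] = +0.8497;  Δφ = +0.7086 rad,  Δλ = -2.7960 rad
q = Δφ/Δψ = 0.8339
d = R·√(Δφ² + q²Δλ²) = 6357·2.43700 = 15492 km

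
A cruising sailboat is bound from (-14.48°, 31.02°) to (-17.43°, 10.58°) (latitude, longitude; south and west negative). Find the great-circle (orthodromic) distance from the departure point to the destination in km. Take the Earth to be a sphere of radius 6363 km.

cos σ = sin φ₁ sin φ₂ + cos φ₁ cos φ₂ cos Δλ
      = sin(-14.48°)sin(-17.43°) + cos(-14.48°)cos(-17.43°)cos(-20.44°) = 0.9405
σ = 19.862° → d = Rσ = 6363·0.34666 = 2206 km

2206 km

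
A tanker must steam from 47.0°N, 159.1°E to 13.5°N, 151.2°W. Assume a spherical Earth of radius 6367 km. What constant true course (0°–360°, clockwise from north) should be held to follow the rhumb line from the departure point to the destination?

128.7°

Meridional parts: M(φ₁)=+0.9316, M(φ₂)=+0.2378 → ΔM = -0.6938;  Δλ = +0.8674 rad
tan C = Δλ / ΔM = -1.2503 → C = 128.65°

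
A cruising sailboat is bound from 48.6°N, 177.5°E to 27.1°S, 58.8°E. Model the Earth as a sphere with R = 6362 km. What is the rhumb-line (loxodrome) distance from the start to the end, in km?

14559 km

Δψ = ln[tan(π/4+φ₂/2)/tan(π/4+φ₁/2)] = -1.4649;  Δφ = -1.3212 rad,  Δλ = -2.0717 rad
q = Δφ/Δψ = 0.9019
d = R·√(Δφ² + q²Δλ²) = 6362·2.28844 = 14559 km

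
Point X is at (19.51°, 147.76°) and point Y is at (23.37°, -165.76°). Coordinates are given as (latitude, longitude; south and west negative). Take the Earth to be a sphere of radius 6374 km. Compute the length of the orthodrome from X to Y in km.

Haversine: a = sin²(Δφ/2)+cos φ₁ cos φ₂ sin²(Δλ/2) = 0.13585;  σ = 2·atan2(√a,√(1−a))
σ = 43.256° → d = Rσ = 6374·0.75496 = 4812 km

4812 km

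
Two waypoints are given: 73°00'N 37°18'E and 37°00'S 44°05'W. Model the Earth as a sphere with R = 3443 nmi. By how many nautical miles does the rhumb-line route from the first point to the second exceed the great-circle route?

Great circle: cos σ = sin φ₁ sin φ₂ + cos φ₁ cos φ₂ cos Δλ,  σ = 2.1419 rad → d_gc = 7374.5 nmi
Rhumb line: Δψ = -2.5968, q = Δφ/Δψ = 0.7393, d_rh = R√(Δφ²+q²Δλ²) = 7534.3 nmi
Excess = 7534.3 − 7374.5 = 159.8 ≈ 160 nmi

160 nmi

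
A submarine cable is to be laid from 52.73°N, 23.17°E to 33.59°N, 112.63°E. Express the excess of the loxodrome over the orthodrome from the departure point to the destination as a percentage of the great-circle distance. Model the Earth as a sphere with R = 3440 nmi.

5.7%

Great circle: σ = 1.1096 rad → d_gc = Rσ = 3817.0 nmi
Rhumb: Δφ = -0.3341, Δλ = +1.5614, Δψ = -0.4640, q = Δφ/Δψ = 0.7200 → d_rh = R√(Δφ²+q²Δλ²) = 4034.2 nmi
Excess = (4034.2 − 3817.0) / 3817.0 = 217.2 / 3817.0 = 5.69% ≈ 5.7%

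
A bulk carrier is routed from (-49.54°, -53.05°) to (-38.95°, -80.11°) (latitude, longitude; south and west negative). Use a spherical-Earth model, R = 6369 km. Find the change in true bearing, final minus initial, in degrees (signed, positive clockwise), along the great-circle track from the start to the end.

At departure: θ₁ = atan2(sin Δλ cos φ₂, cos φ₁ sin φ₂ − sin φ₁ cos φ₂ cos Δλ) = 288.59°
At arrival: θ₂ = atan2(sin Δλ cos φ₁, −cos φ₂ sin φ₁ + sin φ₂ cos φ₁ cos Δλ) = 307.73°
Δθ = θ₂ − θ₁ = +19.1°

+19.1°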